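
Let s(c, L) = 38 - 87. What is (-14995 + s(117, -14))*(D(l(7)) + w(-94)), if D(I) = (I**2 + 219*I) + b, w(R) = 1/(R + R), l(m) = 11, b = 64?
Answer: -1834130631/47 ≈ -3.9024e+7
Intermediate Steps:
s(c, L) = -49
w(R) = 1/(2*R)
D(I) = 64 + I**2 + 219*I (D(I) = (I**2 + 219*I) + 64 = 64 + I**2 + 219*I)
(-14995 + s(117, -14))*(D(l(7)) + w(-94)) = (-14995 - 49)*((64 + 11**2 + 219*11) + (1/2)/(-94)) = -15044*((64 + 121 + 2409) + (1/2)*(-1/94)) = -15044*(2594 - 1/188) = -15044*487671/188 = -1834130631/47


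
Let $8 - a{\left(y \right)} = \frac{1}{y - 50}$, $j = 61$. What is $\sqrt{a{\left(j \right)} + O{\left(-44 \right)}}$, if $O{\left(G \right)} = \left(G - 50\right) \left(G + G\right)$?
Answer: $\frac{\sqrt{1001869}}{11} \approx 90.994$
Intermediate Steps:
$O{\left(G \right)} = 2 G \left(-50 + G\right)$ ($O{\left(G \right)} = \left(-50 + G\right) 2 G = 2 G \left(-50 + G\right)$)
$a{\left(y \right)} = 8 - \frac{1}{-50 + y}$ ($a{\left(y \right)} = 8 - \frac{1}{y - 50} = 8 - \frac{1}{-50 + y}$)
$\sqrt{a{\left(j \right)} + O{\left(-44 \right)}} = \sqrt{\frac{-401 + 8 \cdot 61}{-50 + 61} + 2 \left(-44\right) \left(-50 - 44\right)} = \sqrt{\frac{-401 + 488}{11} + 2 \left(-44\right) \left(-94\right)} = \sqrt{\frac{1}{11} \cdot 87 + 8272} = \sqrt{\frac{87}{11} + 8272} = \sqrt{\frac{91079}{11}} = \frac{\sqrt{1001869}}{11}$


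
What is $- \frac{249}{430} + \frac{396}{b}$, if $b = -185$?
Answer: $- \frac{43269}{15910} \approx -2.7196$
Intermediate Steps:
$- \frac{249}{430} + \frac{396}{b} = - \frac{249}{430} + \frac{396}{-185} = \left(-249\right) \frac{1}{430} + 396 \left(- \frac{1}{185}\right) = - \frac{249}{430} - \frac{396}{185} = - \frac{43269}{15910}$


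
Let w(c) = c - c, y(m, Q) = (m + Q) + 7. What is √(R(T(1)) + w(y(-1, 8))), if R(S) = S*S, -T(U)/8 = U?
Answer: 8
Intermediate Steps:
y(m, Q) = 7 + Q + m (y(m, Q) = (Q + m) + 7 = 7 + Q + m)
T(U) = -8*U
R(S) = S²
w(c) = 0
√(R(T(1)) + w(y(-1, 8))) = √((-8*1)² + 0) = √((-8)² + 0) = √(64 + 0) = √64 = 8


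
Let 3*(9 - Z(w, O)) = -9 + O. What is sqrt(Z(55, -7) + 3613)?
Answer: sqrt(32646)/3 ≈ 60.227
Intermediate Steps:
Z(w, O) = 12 - O/3 (Z(w, O) = 9 - (-9 + O)/3 = 9 + (3 - O/3) = 12 - O/3)
sqrt(Z(55, -7) + 3613) = sqrt((12 - 1/3*(-7)) + 3613) = sqrt((12 + 7/3) + 3613) = sqrt(43/3 + 3613) = sqrt(10882/3) = sqrt(32646)/3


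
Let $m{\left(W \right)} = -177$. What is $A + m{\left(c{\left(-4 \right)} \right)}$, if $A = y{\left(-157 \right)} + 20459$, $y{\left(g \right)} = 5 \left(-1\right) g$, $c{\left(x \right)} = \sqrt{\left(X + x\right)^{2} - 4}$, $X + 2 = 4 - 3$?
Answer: $21067$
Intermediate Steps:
$X = -1$ ($X = -2 + \left(4 - 3\right) = -2 + 1 = -1$)
$c{\left(x \right)} = \sqrt{-4 + \left(-1 + x\right)^{2}}$ ($c{\left(x \right)} = \sqrt{\left(-1 + x\right)^{2} - 4} = \sqrt{-4 + \left(-1 + x\right)^{2}}$)
$y{\left(g \right)} = - 5 g$
$A = 21244$ ($A = \left(-5\right) \left(-157\right) + 20459 = 785 + 20459 = 21244$)
$A + m{\left(c{\left(-4 \right)} \right)} = 21244 - 177 = 21067$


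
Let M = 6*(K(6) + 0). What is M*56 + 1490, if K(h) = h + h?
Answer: 5522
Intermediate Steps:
K(h) = 2*h
M = 72 (M = 6*(2*6 + 0) = 6*(12 + 0) = 6*12 = 72)
M*56 + 1490 = 72*56 + 1490 = 4032 + 1490 = 5522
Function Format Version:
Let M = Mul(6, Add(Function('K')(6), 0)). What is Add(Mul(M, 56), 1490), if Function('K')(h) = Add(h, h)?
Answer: 5522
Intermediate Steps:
Function('K')(h) = Mul(2, h)
M = 72 (M = Mul(6, Add(Mul(2, 6), 0)) = Mul(6, Add(12, 0)) = Mul(6, 12) = 72)
Add(Mul(M, 56), 1490) = Add(Mul(72, 56), 1490) = Add(4032, 1490) = 5522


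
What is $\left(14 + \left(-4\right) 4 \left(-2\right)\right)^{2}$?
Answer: $2116$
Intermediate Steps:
$\left(14 + \left(-4\right) 4 \left(-2\right)\right)^{2} = \left(14 - -32\right)^{2} = \left(14 + 32\right)^{2} = 46^{2} = 2116$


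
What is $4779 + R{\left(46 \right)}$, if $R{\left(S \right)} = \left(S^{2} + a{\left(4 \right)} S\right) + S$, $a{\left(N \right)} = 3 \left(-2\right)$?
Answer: $6665$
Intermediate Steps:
$a{\left(N \right)} = -6$
$R{\left(S \right)} = S^{2} - 5 S$ ($R{\left(S \right)} = \left(S^{2} - 6 S\right) + S = S^{2} - 5 S$)
$4779 + R{\left(46 \right)} = 4779 + 46 \left(-5 + 46\right) = 4779 + 46 \cdot 41 = 4779 + 1886 = 6665$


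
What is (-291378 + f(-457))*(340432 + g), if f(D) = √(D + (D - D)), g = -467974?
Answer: 37162932876 - 127542*I*√457 ≈ 3.7163e+10 - 2.7265e+6*I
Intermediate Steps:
f(D) = √D (f(D) = √(D + 0) = √D)
(-291378 + f(-457))*(340432 + g) = (-291378 + √(-457))*(340432 - 467974) = (-291378 + I*√457)*(-127542) = 37162932876 - 127542*I*√457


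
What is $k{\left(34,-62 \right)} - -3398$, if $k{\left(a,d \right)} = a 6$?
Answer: $3602$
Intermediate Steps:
$k{\left(a,d \right)} = 6 a$
$k{\left(34,-62 \right)} - -3398 = 6 \cdot 34 - -3398 = 204 + 3398 = 3602$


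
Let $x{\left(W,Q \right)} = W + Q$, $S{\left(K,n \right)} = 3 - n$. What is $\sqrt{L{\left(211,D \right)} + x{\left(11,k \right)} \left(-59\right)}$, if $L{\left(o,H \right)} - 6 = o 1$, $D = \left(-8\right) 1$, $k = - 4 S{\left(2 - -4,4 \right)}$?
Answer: $2 i \sqrt{167} \approx 25.846 i$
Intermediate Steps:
$k = 4$ ($k = - 4 \left(3 - 4\right) = \left(-4\right) \left(-1\right) = 4$)
$D = -8$
$L{\left(o,H \right)} = 6 + o$ ($L{\left(o,H \right)} = 6 + o 1 = 6 + o$)
$x{\left(W,Q \right)} = Q + W$
$\sqrt{L{\left(211,D \right)} + x{\left(11,k \right)} \left(-59\right)} = \sqrt{\left(6 + 211\right) + \left(4 + 11\right) \left(-59\right)} = \sqrt{217 + 15 \left(-59\right)} = \sqrt{217 - 885} = \sqrt{-668} = 2 i \sqrt{167}$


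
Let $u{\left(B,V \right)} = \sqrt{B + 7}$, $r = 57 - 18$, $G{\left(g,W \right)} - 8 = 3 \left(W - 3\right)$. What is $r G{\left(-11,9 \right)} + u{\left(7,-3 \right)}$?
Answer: $1014 + \sqrt{14} \approx 1017.7$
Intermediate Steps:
$G{\left(g,W \right)} = -1 + 3 W$ ($G{\left(g,W \right)} = 8 + 3 \left(W - 3\right) = 8 + 3 \left(-3 + W\right) = 8 + \left(-9 + 3 W\right) = -1 + 3 W$)
$r = 39$
$u{\left(B,V \right)} = \sqrt{7 + B}$
$r G{\left(-11,9 \right)} + u{\left(7,-3 \right)} = 39 \left(-1 + 3 \cdot 9\right) + \sqrt{7 + 7} = 39 \left(-1 + 27\right) + \sqrt{14} = 39 \cdot 26 + \sqrt{14} = 1014 + \sqrt{14}$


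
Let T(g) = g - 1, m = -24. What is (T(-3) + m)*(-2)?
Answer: 56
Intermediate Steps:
T(g) = -1 + g
(T(-3) + m)*(-2) = ((-1 - 3) - 24)*(-2) = (-4 - 24)*(-2) = -28*(-2) = 56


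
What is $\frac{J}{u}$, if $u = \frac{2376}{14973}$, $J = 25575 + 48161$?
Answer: $\frac{46002047}{99} \approx 4.6467 \cdot 10^{5}$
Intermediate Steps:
$J = 73736$
$u = \frac{792}{4991}$ ($u = 2376 \cdot \frac{1}{14973} = \frac{792}{4991} \approx 0.15869$)
$\frac{J}{u} = \frac{73736}{\frac{792}{4991}} = 73736 \cdot \frac{4991}{792} = \frac{46002047}{99}$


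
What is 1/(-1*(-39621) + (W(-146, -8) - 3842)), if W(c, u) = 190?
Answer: 1/35969 ≈ 2.7802e-5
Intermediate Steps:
1/(-1*(-39621) + (W(-146, -8) - 3842)) = 1/(-1*(-39621) + (190 - 3842)) = 1/(39621 - 3652) = 1/35969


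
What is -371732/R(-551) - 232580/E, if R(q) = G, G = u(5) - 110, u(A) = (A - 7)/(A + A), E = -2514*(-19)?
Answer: 2332963210/692607 ≈ 3368.4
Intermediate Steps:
E = 47766 (E = -1*(-47766) = 47766)
u(A) = (-7 + A)/(2*A) (u(A) = (-7 + A)/((2*A)) = (-7 + A)*(1/(2*A)) = (-7 + A)/(2*A))
G = -551/5 (G = (½)*(-7 + 5)/5 - 110 = (½)*(⅕)*(-2) - 110 = -⅕ - 110 = -551/5 ≈ -110.20)
R(q) = -551/5
-371732/R(-551) - 232580/E = -371732/(-551/5) - 232580/47766 = -371732*(-5/551) - 232580*1/47766 = 1858660/551 - 116290/23883 = 2332963210/692607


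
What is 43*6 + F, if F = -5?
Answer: 253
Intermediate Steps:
43*6 + F = 43*6 - 5 = 258 - 5 = 253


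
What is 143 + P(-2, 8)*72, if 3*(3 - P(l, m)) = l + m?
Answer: 215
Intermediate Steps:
P(l, m) = 3 - l/3 - m/3 (P(l, m) = 3 - (l + m)/3 = 3 + (-l/3 - m/3) = 3 - l/3 - m/3)
143 + P(-2, 8)*72 = 143 + (3 - ⅓*(-2) - ⅓*8)*72 = 143 + (3 + ⅔ - 8/3)*72 = 143 + 1*72 = 143 + 72 = 215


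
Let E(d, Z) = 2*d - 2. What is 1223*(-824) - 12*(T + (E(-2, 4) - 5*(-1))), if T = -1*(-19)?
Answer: -1007968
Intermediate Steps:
E(d, Z) = -2 + 2*d
T = 19
1223*(-824) - 12*(T + (E(-2, 4) - 5*(-1))) = 1223*(-824) - 12*(19 + ((-2 + 2*(-2)) - 5*(-1))) = -1007752 - 12*(19 + ((-2 - 4) + 5)) = -1007752 - 12*(19 + (-6 + 5)) = -1007752 - 12*(19 - 1) = -1007752 - 12*18 = -1007752 - 216 = -1007968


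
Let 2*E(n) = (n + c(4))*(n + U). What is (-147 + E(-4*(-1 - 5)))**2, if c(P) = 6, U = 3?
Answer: 66564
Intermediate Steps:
E(n) = (3 + n)*(6 + n)/2 (E(n) = ((n + 6)*(n + 3))/2 = ((6 + n)*(3 + n))/2 = ((3 + n)*(6 + n))/2 = (3 + n)*(6 + n)/2)
(-147 + E(-4*(-1 - 5)))**2 = (-147 + (9 + (-4*(-1 - 5))**2/2 + 9*(-4*(-1 - 5))/2))**2 = (-147 + (9 + (-4*(-6))**2/2 + 9*(-4*(-6))/2))**2 = (-147 + (9 + (1/2)*24**2 + (9/2)*24))**2 = (-147 + (9 + (1/2)*576 + 108))**2 = (-147 + (9 + 288 + 108))**2 = (-147 + 405)**2 = 258**2 = 66564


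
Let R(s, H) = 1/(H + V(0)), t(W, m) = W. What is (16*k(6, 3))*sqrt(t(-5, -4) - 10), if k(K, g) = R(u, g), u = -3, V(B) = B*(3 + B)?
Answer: 16*I*sqrt(15)/3 ≈ 20.656*I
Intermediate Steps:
R(s, H) = 1/H (R(s, H) = 1/(H + 0*(3 + 0)) = 1/(H + 0*3) = 1/(H + 0) = 1/H)
k(K, g) = 1/g
(16*k(6, 3))*sqrt(t(-5, -4) - 10) = (16/3)*sqrt(-5 - 10) = (16*(1/3))*sqrt(-15) = 16*(I*sqrt(15))/3 = 16*I*sqrt(15)/3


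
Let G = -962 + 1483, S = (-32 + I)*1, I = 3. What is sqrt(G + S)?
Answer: 2*sqrt(123) ≈ 22.181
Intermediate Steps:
S = -29 (S = (-32 + 3)*1 = -29*1 = -29)
G = 521
sqrt(G + S) = sqrt(521 - 29) = sqrt(492) = 2*sqrt(123)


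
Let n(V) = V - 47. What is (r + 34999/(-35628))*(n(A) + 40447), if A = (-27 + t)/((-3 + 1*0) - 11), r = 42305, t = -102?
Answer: 121810144994627/71256 ≈ 1.7095e+9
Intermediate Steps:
A = 129/14 (A = (-27 - 102)/((-3 + 1*0) - 11) = -129/((-3 + 0) - 11) = -129/(-3 - 11) = -129/(-14) = -129*(-1/14) = 129/14 ≈ 9.2143)
n(V) = -47 + V
(r + 34999/(-35628))*(n(A) + 40447) = (42305 + 34999/(-35628))*((-47 + 129/14) + 40447) = (42305 + 34999*(-1/35628))*(-529/14 + 40447) = (42305 - 34999/35628)*(565729/14) = (1507207541/35628)*(565729/14) = 121810144994627/71256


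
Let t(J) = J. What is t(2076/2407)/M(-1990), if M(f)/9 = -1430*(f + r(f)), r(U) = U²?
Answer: -173/10217890650825 ≈ -1.6931e-11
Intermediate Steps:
M(f) = -12870*f - 12870*f² (M(f) = 9*(-1430*(f + f²)) = 9*(-1430*f - 1430*f²) = -12870*f - 12870*f²)
t(2076/2407)/M(-1990) = (2076/2407)/((12870*(-1990)*(-1 - 1*(-1990)))) = (2076*(1/2407))/((12870*(-1990)*(-1 + 1990))) = 2076/(2407*((12870*(-1990)*1989))) = (2076/2407)/(-50940875700) = (2076/2407)*(-1/50940875700) = -173/10217890650825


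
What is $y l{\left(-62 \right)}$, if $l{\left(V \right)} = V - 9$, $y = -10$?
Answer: $710$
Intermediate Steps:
$l{\left(V \right)} = -9 + V$ ($l{\left(V \right)} = V - 9 = -9 + V$)
$y l{\left(-62 \right)} = - 10 \left(-9 - 62\right) = \left(-10\right) \left(-71\right) = 710$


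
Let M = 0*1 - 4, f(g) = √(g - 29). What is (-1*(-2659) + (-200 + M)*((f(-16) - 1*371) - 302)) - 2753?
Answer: 137198 - 612*I*√5 ≈ 1.372e+5 - 1368.5*I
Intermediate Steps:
f(g) = √(-29 + g)
M = -4 (M = 0 - 4 = -4)
(-1*(-2659) + (-200 + M)*((f(-16) - 1*371) - 302)) - 2753 = (-1*(-2659) + (-200 - 4)*((√(-29 - 16) - 1*371) - 302)) - 2753 = (2659 - 204*((√(-45) - 371) - 302)) - 2753 = (2659 - 204*((3*I*√5 - 371) - 302)) - 2753 = (2659 - 204*((-371 + 3*I*√5) - 302)) - 2753 = (2659 - 204*(-673 + 3*I*√5)) - 2753 = (2659 + (137292 - 612*I*√5)) - 2753 = (139951 - 612*I*√5) - 2753 = 137198 - 612*I*√5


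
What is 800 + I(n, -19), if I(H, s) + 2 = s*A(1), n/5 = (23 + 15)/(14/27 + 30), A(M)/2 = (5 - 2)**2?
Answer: 456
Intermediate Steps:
A(M) = 18 (A(M) = 2*(5 - 2)**2 = 2*3**2 = 2*9 = 18)
n = 2565/412 (n = 5*((23 + 15)/(14/27 + 30)) = 5*(38/(14*(1/27) + 30)) = 5*(38/(14/27 + 30)) = 5*(38/(824/27)) = 5*(38*(27/824)) = 5*(513/412) = 2565/412 ≈ 6.2257)
I(H, s) = -2 + 18*s (I(H, s) = -2 + s*18 = -2 + 18*s)
800 + I(n, -19) = 800 + (-2 + 18*(-19)) = 800 + (-2 - 342) = 800 - 344 = 456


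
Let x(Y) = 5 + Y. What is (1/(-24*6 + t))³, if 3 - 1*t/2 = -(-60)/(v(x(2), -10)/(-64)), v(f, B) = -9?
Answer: -27/26304066424 ≈ -1.0265e-9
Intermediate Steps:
t = -2542/3 (t = 6 - (-2)*(-60/((-9/(-64)))) = 6 - (-2)*(-60/((-9*(-1/64)))) = 6 - (-2)*(-60/9/64) = 6 - (-2)*(-60*64/9) = 6 - (-2)*(-1280)/3 = 6 - 2*1280/3 = 6 - 2560/3 = -2542/3 ≈ -847.33)
(1/(-24*6 + t))³ = (1/(-24*6 - 2542/3))³ = (1/(-144 - 2542/3))³ = (1/(-2974/3))³ = (-3/2974)³ = -27/26304066424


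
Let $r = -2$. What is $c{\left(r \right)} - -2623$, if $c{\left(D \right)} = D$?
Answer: $2621$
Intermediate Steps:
$c{\left(r \right)} - -2623 = -2 - -2623 = -2 + 2623 = 2621$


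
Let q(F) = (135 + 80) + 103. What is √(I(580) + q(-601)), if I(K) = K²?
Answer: √336718 ≈ 580.27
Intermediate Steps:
q(F) = 318 (q(F) = 215 + 103 = 318)
√(I(580) + q(-601)) = √(580² + 318) = √(336400 + 318) = √336718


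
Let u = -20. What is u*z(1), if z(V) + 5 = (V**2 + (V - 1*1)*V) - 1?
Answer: 100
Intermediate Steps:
z(V) = -6 + V**2 + V*(-1 + V) (z(V) = -5 + ((V**2 + (V - 1*1)*V) - 1) = -5 + ((V**2 + (V - 1)*V) - 1) = -5 + ((V**2 + (-1 + V)*V) - 1) = -5 + ((V**2 + V*(-1 + V)) - 1) = -5 + (-1 + V**2 + V*(-1 + V)) = -6 + V**2 + V*(-1 + V))
u*z(1) = -20*(-6 - 1*1 + 2*1**2) = -20*(-6 - 1 + 2*1) = -20*(-6 - 1 + 2) = -20*(-5) = 100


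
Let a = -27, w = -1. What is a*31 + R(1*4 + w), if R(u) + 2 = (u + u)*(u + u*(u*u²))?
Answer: -335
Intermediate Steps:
R(u) = -2 + 2*u*(u + u⁴) (R(u) = -2 + (u + u)*(u + u*(u*u²)) = -2 + (2*u)*(u + u*u³) = -2 + (2*u)*(u + u⁴) = -2 + 2*u*(u + u⁴))
a*31 + R(1*4 + w) = -27*31 + (-2 + 2*(1*4 - 1)² + 2*(1*4 - 1)⁵) = -837 + (-2 + 2*(4 - 1)² + 2*(4 - 1)⁵) = -837 + (-2 + 2*3² + 2*3⁵) = -837 + (-2 + 2*9 + 2*243) = -837 + (-2 + 18 + 486) = -837 + 502 = -335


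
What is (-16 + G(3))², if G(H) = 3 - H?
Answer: 256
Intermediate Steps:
(-16 + G(3))² = (-16 + (3 - 1*3))² = (-16 + (3 - 3))² = (-16 + 0)² = (-16)² = 256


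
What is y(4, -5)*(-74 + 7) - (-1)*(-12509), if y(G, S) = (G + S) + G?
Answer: -12710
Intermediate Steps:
y(G, S) = S + 2*G
y(4, -5)*(-74 + 7) - (-1)*(-12509) = (-5 + 2*4)*(-74 + 7) - (-1)*(-12509) = (-5 + 8)*(-67) - 1*12509 = 3*(-67) - 12509 = -201 - 12509 = -12710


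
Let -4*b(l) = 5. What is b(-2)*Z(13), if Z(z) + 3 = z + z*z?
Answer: -895/4 ≈ -223.75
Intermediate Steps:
b(l) = -5/4 (b(l) = -1/4*5 = -5/4)
Z(z) = -3 + z + z**2 (Z(z) = -3 + (z + z*z) = -3 + (z + z**2) = -3 + z + z**2)
b(-2)*Z(13) = -5*(-3 + 13 + 13**2)/4 = -5*(-3 + 13 + 169)/4 = -5/4*179 = -895/4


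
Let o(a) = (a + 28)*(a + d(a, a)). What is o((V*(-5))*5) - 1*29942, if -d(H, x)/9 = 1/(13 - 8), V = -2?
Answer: -130912/5 ≈ -26182.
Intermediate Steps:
d(H, x) = -9/5 (d(H, x) = -9/(13 - 8) = -9/5)
o(a) = (28 + a)*(-9/5 + a) (o(a) = (a + 28)*(a - 9/5) = (28 + a)*(-9/5 + a))
o((V*(-5))*5) - 1*29942 = (-252/5 + (-2*(-5)*5)² + 131*(-2*(-5)*5)/5) - 1*29942 = (-252/5 + (10*5)² + 131*(10*5)/5) - 29942 = (-252/5 + 50² + (131/5)*50) - 29942 = (-252/5 + 2500 + 1310) - 29942 = 18798/5 - 29942 = -130912/5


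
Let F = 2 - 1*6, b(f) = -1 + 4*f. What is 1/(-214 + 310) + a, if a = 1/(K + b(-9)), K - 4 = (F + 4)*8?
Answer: -7/352 ≈ -0.019886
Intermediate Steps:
F = -4 (F = 2 - 6 = -4)
K = 4 (K = 4 + (-4 + 4)*8 = 4 + 0*8 = 4 + 0 = 4)
a = -1/33 (a = 1/(4 + (-1 + 4*(-9))) = 1/(4 + (-1 - 36)) = 1/(4 - 37) = 1/(-33) = -1/33 ≈ -0.030303)
1/(-214 + 310) + a = 1/(-214 + 310) - 1/33 = 1/96 - 1/33 = -7/352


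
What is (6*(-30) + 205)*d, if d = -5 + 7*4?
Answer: 575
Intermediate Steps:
d = 23 (d = -5 + 28 = 23)
(6*(-30) + 205)*d = (6*(-30) + 205)*23 = (-180 + 205)*23 = 25*23 = 575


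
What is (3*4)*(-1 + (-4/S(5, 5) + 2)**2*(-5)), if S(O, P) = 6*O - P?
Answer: -26892/125 ≈ -215.14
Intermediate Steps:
S(O, P) = -P + 6*O
(3*4)*(-1 + (-4/S(5, 5) + 2)**2*(-5)) = (3*4)*(-1 + (-4/(-1*5 + 6*5) + 2)**2*(-5)) = 12*(-1 + (-4/(-5 + 30) + 2)**2*(-5)) = 12*(-1 + (-4/25 + 2)**2*(-5)) = 12*(-1 + (46/25)**2*(-5)) = 12*(-1 + (2116/625)*(-5)) = 12*(-1 - 2116/125) = 12*(-2241/125) = -26892/125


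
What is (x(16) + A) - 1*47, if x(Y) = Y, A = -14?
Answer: -45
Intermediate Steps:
(x(16) + A) - 1*47 = (16 - 14) - 1*47 = 2 - 47 = -45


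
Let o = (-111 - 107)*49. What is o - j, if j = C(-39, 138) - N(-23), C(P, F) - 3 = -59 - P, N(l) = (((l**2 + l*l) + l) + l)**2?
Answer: 1013479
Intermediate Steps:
N(l) = (2*l + 2*l**2)**2 (N(l) = (((l**2 + l**2) + l) + l)**2 = ((2*l**2 + l) + l)**2 = ((l + 2*l**2) + l)**2 = (2*l + 2*l**2)**2)
C(P, F) = -56 - P (C(P, F) = 3 + (-59 - P) = -56 - P)
j = -1024161 (j = (-56 - 1*(-39)) - 4*(-23)**2*(1 - 23)**2 = (-56 + 39) - 4*529*(-22)**2 = -17 - 4*529*484 = -17 - 1*1024144 = -17 - 1024144 = -1024161)
o = -10682 (o = -218*49 = -10682)
o - j = -10682 - 1*(-1024161) = -10682 + 1024161 = 1013479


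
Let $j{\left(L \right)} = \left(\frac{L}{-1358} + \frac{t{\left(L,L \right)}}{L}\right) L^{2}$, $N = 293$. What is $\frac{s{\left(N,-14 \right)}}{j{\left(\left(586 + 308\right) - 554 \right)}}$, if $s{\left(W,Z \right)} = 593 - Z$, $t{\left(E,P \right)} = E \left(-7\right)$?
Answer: $- \frac{412153}{569098800} \approx -0.00072422$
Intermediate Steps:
$t{\left(E,P \right)} = - 7 E$
$j{\left(L \right)} = L^{2} \left(-7 - \frac{L}{1358}\right)$ ($j{\left(L \right)} = \left(\frac{L}{-1358} + \frac{\left(-7\right) L}{L}\right) L^{2} = \left(L \left(- \frac{1}{1358}\right) - 7\right) L^{2} = \left(- \frac{L}{1358} - 7\right) L^{2} = \left(-7 - \frac{L}{1358}\right) L^{2} = L^{2} \left(-7 - \frac{L}{1358}\right)$)
$\frac{s{\left(N,-14 \right)}}{j{\left(\left(586 + 308\right) - 554 \right)}} = \frac{593 - -14}{\left(- \frac{1}{1358}\right) \left(\left(586 + 308\right) - 554\right)^{2} \left(9506 + \left(\left(586 + 308\right) - 554\right)\right)} = \frac{593 + 14}{\left(- \frac{1}{1358}\right) \left(894 - 554\right)^{2} \left(9506 + \left(894 - 554\right)\right)} = \frac{607}{\left(- \frac{1}{1358}\right) 340^{2} \left(9506 + 340\right)} = \frac{607}{\left(- \frac{1}{1358}\right) 115600 \cdot 9846} = \frac{607}{- \frac{569098800}{679}} = 607 \left(- \frac{679}{569098800}\right) = - \frac{412153}{569098800}$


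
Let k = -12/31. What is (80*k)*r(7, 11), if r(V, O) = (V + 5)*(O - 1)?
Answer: -115200/31 ≈ -3716.1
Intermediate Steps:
r(V, O) = (-1 + O)*(5 + V) (r(V, O) = (5 + V)*(-1 + O) = (-1 + O)*(5 + V))
k = -12/31 (k = -12*1/31 = -12/31 ≈ -0.38710)
(80*k)*r(7, 11) = (80*(-12/31))*(-5 - 1*7 + 5*11 + 11*7) = -960*(-5 - 7 + 55 + 77)/31 = -960/31*120 = -115200/31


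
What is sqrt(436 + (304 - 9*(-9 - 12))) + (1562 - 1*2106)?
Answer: -544 + sqrt(929) ≈ -513.52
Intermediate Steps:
sqrt(436 + (304 - 9*(-9 - 12))) + (1562 - 1*2106) = sqrt(436 + (304 - 9*(-21))) + (1562 - 2106) = sqrt(436 + (304 - 1*(-189))) - 544 = sqrt(436 + (304 + 189)) - 544 = sqrt(436 + 493) - 544 = sqrt(929) - 544 = -544 + sqrt(929)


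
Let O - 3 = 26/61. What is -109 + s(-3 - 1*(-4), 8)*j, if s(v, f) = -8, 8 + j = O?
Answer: -4417/61 ≈ -72.410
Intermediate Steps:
O = 209/61 (O = 3 + 26/61 = 209/61 ≈ 3.4262)
j = -279/61 (j = -8 + 209/61 = -279/61 ≈ -4.5738)
-109 + s(-3 - 1*(-4), 8)*j = -109 - 8*(-279/61) = -109 + 2232/61 = -4417/61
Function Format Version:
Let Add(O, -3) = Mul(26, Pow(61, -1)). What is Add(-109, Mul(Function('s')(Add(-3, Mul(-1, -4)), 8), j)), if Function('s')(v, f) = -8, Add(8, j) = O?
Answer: Rational(-4417, 61) ≈ -72.410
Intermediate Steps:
O = Rational(209, 61) (O = Add(3, Mul(26, Pow(61, -1))) = Add(3, Mul(26, Rational(1, 61))) = Add(3, Rational(26, 61)) = Rational(209, 61) ≈ 3.4262)
j = Rational(-279, 61) (j = Add(-8, Rational(209, 61)) = Rational(-279, 61) ≈ -4.5738)
Add(-109, Mul(Function('s')(Add(-3, Mul(-1, -4)), 8), j)) = Add(-109, Mul(-8, Rational(-279, 61))) = Add(-109, Rational(2232, 61)) = Rational(-4417, 61)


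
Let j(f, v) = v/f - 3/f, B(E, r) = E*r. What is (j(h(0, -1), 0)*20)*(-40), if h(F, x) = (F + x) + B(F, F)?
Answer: -2400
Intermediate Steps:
h(F, x) = F + x + F**2 (h(F, x) = (F + x) + F*F = (F + x) + F**2 = F + x + F**2)
j(f, v) = -3/f + v/f
(j(h(0, -1), 0)*20)*(-40) = (((-3 + 0)/(0 - 1 + 0**2))*20)*(-40) = ((-3/(0 - 1 + 0))*20)*(-40) = ((-3/(-1))*20)*(-40) = (-1*(-3)*20)*(-40) = (3*20)*(-40) = 60*(-40) = -2400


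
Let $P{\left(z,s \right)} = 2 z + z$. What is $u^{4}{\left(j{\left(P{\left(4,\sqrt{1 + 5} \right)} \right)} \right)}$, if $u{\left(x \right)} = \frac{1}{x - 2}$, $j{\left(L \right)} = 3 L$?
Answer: $\frac{1}{1336336} \approx 7.4831 \cdot 10^{-7}$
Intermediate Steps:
$P{\left(z,s \right)} = 3 z$
$u{\left(x \right)} = \frac{1}{-2 + x}$
$u^{4}{\left(j{\left(P{\left(4,\sqrt{1 + 5} \right)} \right)} \right)} = \left(\frac{1}{-2 + 3 \cdot 3 \cdot 4}\right)^{4} = \left(\frac{1}{-2 + 3 \cdot 12}\right)^{4} = \left(\frac{1}{-2 + 36}\right)^{4} = \left(\frac{1}{34}\right)^{4} = \frac{1}{1336336}$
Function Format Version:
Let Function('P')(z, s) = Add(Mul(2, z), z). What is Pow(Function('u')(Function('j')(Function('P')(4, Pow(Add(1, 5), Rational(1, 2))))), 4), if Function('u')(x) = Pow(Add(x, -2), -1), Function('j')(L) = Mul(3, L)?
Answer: Rational(1, 1336336) ≈ 7.4831e-7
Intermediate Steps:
Function('P')(z, s) = Mul(3, z)
Function('u')(x) = Pow(Add(-2, x), -1)
Pow(Function('u')(Function('j')(Function('P')(4, Pow(Add(1, 5), Rational(1, 2))))), 4) = Pow(Pow(Add(-2, Mul(3, Mul(3, 4))), -1), 4) = Pow(Pow(Add(-2, Mul(3, 12)), -1), 4) = Pow(Pow(Add(-2, 36), -1), 4) = Pow(Pow(34, -1), 4) = Pow(Rational(1, 34), 4) = Rational(1, 1336336)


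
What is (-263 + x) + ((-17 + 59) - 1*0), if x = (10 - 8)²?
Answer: -217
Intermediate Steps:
x = 4 (x = 2² = 4)
(-263 + x) + ((-17 + 59) - 1*0) = (-263 + 4) + ((-17 + 59) - 1*0) = -259 + (42 + 0) = -259 + 42 = -217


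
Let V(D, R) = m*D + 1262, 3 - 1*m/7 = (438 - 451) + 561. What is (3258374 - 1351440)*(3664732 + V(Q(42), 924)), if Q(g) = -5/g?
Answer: 20975024004763/3 ≈ 6.9917e+12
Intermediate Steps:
m = -3815 (m = 21 - 7*((438 - 451) + 561) = 21 - 7*(-13 + 561) = 21 - 7*548 = 21 - 3836 = -3815)
V(D, R) = 1262 - 3815*D (V(D, R) = -3815*D + 1262 = 1262 - 3815*D)
(3258374 - 1351440)*(3664732 + V(Q(42), 924)) = (3258374 - 1351440)*(3664732 + (1262 - (-19075)/42)) = 1906934*(3664732 + (1262 - (-19075)/42)) = 1906934*(3664732 + (1262 - 3815*(-5/42))) = 1906934*(3664732 + (1262 + 2725/6)) = 1906934*(3664732 + 10297/6) = 1906934*(21998689/6) = 20975024004763/3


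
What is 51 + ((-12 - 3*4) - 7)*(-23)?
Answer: 764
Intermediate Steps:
51 + ((-12 - 3*4) - 7)*(-23) = 51 + ((-12 - 12) - 7)*(-23) = 51 + (-24 - 7)*(-23) = 51 - 31*(-23) = 51 + 713 = 764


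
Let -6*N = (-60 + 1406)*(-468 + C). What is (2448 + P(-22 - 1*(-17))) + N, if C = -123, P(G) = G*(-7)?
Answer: 135064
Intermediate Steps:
P(G) = -7*G
N = 132581 (N = -(-60 + 1406)*(-468 - 123)/6 = -673*(-591)/3 = -1/6*(-795486) = 132581)
(2448 + P(-22 - 1*(-17))) + N = (2448 - 7*(-22 - 1*(-17))) + 132581 = (2448 - 7*(-22 + 17)) + 132581 = (2448 - 7*(-5)) + 132581 = (2448 + 35) + 132581 = 2483 + 132581 = 135064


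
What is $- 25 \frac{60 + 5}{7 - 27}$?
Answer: $\frac{325}{4} \approx 81.25$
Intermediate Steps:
$- 25 \frac{60 + 5}{7 - 27} = - 25 \frac{65}{-20} = - 25 \cdot 65 \left(- \frac{1}{20}\right) = \left(-25\right) \left(- \frac{13}{4}\right) = \frac{325}{4}$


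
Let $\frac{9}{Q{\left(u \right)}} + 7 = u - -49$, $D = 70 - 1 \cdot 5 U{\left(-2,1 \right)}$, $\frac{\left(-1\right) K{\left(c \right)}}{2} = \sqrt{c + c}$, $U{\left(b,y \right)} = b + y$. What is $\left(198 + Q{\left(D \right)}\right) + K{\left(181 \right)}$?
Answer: $\frac{2575}{13} - 2 \sqrt{362} \approx 160.02$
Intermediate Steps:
$K{\left(c \right)} = - 2 \sqrt{2} \sqrt{c}$ ($K{\left(c \right)} = - 2 \sqrt{c + c} = - 2 \sqrt{2 c} = - 2 \sqrt{2} \sqrt{c}$)
$D = 75$ ($D = 70 - 1 \cdot 5 \left(-2 + 1\right) = 70 - 5 \left(-1\right) = 70 - -5 = 70 + 5 = 75$)
$Q{\left(u \right)} = \frac{9}{42 + u}$ ($Q{\left(u \right)} = \frac{9}{-7 + \left(u - -49\right)} = \frac{9}{-7 + \left(u + 49\right)} = \frac{9}{-7 + \left(49 + u\right)} = \frac{9}{42 + u}$)
$\left(198 + Q{\left(D \right)}\right) + K{\left(181 \right)} = \left(198 + \frac{9}{42 + 75}\right) - 2 \sqrt{2} \sqrt{181} = \left(198 + \frac{9}{117}\right) - 2 \sqrt{362} = \left(198 + 9 \cdot \frac{1}{117}\right) - 2 \sqrt{362} = \left(198 + \frac{1}{13}\right) - 2 \sqrt{362} = \frac{2575}{13} - 2 \sqrt{362}$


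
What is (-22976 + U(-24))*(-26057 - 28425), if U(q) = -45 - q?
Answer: 1252922554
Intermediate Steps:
(-22976 + U(-24))*(-26057 - 28425) = (-22976 + (-45 - 1*(-24)))*(-26057 - 28425) = (-22976 + (-45 + 24))*(-54482) = (-22976 - 21)*(-54482) = -22997*(-54482) = 1252922554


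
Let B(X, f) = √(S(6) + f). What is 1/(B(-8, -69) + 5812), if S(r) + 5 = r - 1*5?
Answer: 5812/33779417 - I*√73/33779417 ≈ 0.00017206 - 2.5294e-7*I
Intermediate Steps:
S(r) = -10 + r (S(r) = -5 + (r - 1*5) = -5 + (r - 5) = -5 + (-5 + r) = -10 + r)
B(X, f) = √(-4 + f) (B(X, f) = √((-10 + 6) + f) = √(-4 + f))
1/(B(-8, -69) + 5812) = 1/(√(-4 - 69) + 5812) = 1/(√(-73) + 5812) = 1/(I*√73 + 5812) = 1/(5812 + I*√73)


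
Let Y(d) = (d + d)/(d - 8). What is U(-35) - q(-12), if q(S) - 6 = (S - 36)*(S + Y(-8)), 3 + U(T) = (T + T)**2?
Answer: 4363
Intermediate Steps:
Y(d) = 2*d/(-8 + d) (Y(d) = (2*d)/(-8 + d) = 2*d/(-8 + d))
U(T) = -3 + 4*T**2 (U(T) = -3 + (T + T)**2 = -3 + (2*T)**2 = -3 + 4*T**2)
q(S) = 6 + (1 + S)*(-36 + S) (q(S) = 6 + (S - 36)*(S + 2*(-8)/(-8 - 8)) = 6 + (-36 + S)*(S + 2*(-8)/(-16)) = 6 + (-36 + S)*(S + 2*(-8)*(-1/16)) = 6 + (-36 + S)*(S + 1) = 6 + (-36 + S)*(1 + S) = 6 + (1 + S)*(-36 + S))
U(-35) - q(-12) = (-3 + 4*(-35)**2) - (-30 + (-12)**2 - 35*(-12)) = (-3 + 4*1225) - (-30 + 144 + 420) = (-3 + 4900) - 1*534 = 4897 - 534 = 4363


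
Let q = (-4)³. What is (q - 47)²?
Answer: 12321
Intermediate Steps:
q = -64
(q - 47)² = (-64 - 47)² = (-111)² = 12321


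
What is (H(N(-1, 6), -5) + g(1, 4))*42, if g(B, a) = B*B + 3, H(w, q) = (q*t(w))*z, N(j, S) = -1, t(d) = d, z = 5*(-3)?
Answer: -2982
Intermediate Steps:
z = -15
H(w, q) = -15*q*w (H(w, q) = (q*w)*(-15) = -15*q*w)
g(B, a) = 3 + B² (g(B, a) = B² + 3 = 3 + B²)
(H(N(-1, 6), -5) + g(1, 4))*42 = (-15*(-5)*(-1) + (3 + 1²))*42 = (-75 + (3 + 1))*42 = (-75 + 4)*42 = -71*42 = -2982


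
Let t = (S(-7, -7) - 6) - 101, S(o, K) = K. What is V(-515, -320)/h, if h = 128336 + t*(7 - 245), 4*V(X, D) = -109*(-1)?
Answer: 109/621872 ≈ 0.00017528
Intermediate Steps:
t = -114 (t = (-7 - 6) - 101 = -13 - 101 = -114)
V(X, D) = 109/4 (V(X, D) = (-109*(-1))/4 = (1/4)*109 = 109/4)
h = 155468 (h = 128336 - 114*(7 - 245) = 128336 - 114*(-238) = 128336 + 27132 = 155468)
V(-515, -320)/h = (109/4)/155468 = (109/4)*(1/155468) = 109/621872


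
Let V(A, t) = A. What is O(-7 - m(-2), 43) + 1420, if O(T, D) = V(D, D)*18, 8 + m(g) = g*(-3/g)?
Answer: 2194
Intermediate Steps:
m(g) = -11 (m(g) = -8 + g*(-3/g) = -8 - 3 = -11)
O(T, D) = 18*D (O(T, D) = D*18 = 18*D)
O(-7 - m(-2), 43) + 1420 = 18*43 + 1420 = 774 + 1420 = 2194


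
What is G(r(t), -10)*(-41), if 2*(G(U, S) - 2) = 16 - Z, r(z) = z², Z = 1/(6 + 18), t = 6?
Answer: -19639/48 ≈ -409.15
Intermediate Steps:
Z = 1/24 ≈ 0.041667
G(U, S) = 479/48 (G(U, S) = 2 + (16 - 1*1/24)/2 = 2 + (16 - 1/24)/2 = 2 + (½)*(383/24) = 2 + 383/48 = 479/48)
G(r(t), -10)*(-41) = (479/48)*(-41) = -19639/48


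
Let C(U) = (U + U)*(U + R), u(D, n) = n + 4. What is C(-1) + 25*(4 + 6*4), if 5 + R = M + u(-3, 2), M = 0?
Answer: 700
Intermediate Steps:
u(D, n) = 4 + n
R = 1 (R = -5 + (0 + (4 + 2)) = -5 + (0 + 6) = -5 + 6 = 1)
C(U) = 2*U*(1 + U) (C(U) = (U + U)*(U + 1) = (2*U)*(1 + U) = 2*U*(1 + U))
C(-1) + 25*(4 + 6*4) = 2*(-1)*(1 - 1) + 25*(4 + 6*4) = 2*(-1)*0 + 25*(4 + 24) = 0 + 25*28 = 0 + 700 = 700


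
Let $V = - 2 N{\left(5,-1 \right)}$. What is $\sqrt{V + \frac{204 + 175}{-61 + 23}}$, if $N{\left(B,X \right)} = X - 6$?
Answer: $\frac{3 \sqrt{646}}{38} \approx 2.0066$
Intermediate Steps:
$N{\left(B,X \right)} = -6 + X$
$V = 14$ ($V = - 2 \left(-6 - 1\right) = \left(-2\right) \left(-7\right) = 14$)
$\sqrt{V + \frac{204 + 175}{-61 + 23}} = \sqrt{14 + \frac{204 + 175}{-61 + 23}} = \sqrt{14 + \frac{379}{-38}} = \sqrt{14 + 379 \left(- \frac{1}{38}\right)} = \sqrt{14 - \frac{379}{38}} = \sqrt{\frac{153}{38}} = \frac{3 \sqrt{646}}{38}$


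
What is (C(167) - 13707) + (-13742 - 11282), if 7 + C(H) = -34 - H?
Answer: -38939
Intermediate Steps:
C(H) = -41 - H (C(H) = -7 + (-34 - H) = -41 - H)
(C(167) - 13707) + (-13742 - 11282) = ((-41 - 1*167) - 13707) + (-13742 - 11282) = ((-41 - 167) - 13707) - 25024 = (-208 - 13707) - 25024 = -13915 - 25024 = -38939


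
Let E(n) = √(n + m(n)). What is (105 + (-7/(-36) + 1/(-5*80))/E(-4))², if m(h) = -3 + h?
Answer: 1571723522519/142560000 - 4837*I*√11/1320 ≈ 11025.0 - 12.153*I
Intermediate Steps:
E(n) = √(-3 + 2*n) (E(n) = √(n + (-3 + n)) = √(-3 + 2*n))
(105 + (-7/(-36) + 1/(-5*80))/E(-4))² = (105 + (-7/(-36) + 1/(-5*80))/(√(-3 + 2*(-4))))² = (105 + (-7*(-1/36) - ⅕*1/80)/(√(-3 - 8)))² = (105 + (7/36 - 1/400)/(√(-11)))² = (105 + 691/(3600*((I*√11))))² = (105 + 691*(-I*√11/11)/3600)² = (105 - 691*I*√11/39600)²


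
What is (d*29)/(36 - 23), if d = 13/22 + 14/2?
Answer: 4843/286 ≈ 16.934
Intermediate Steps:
d = 167/22 (d = 13*(1/22) + 14*(1/2) = 13/22 + 7 = 167/22 ≈ 7.5909)
(d*29)/(36 - 23) = ((167/22)*29)/(36 - 23) = (4843/22)/13 = (4843/22)*(1/13) = 4843/286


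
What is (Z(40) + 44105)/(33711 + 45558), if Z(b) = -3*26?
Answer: 44027/79269 ≈ 0.55541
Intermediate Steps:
Z(b) = -78
(Z(40) + 44105)/(33711 + 45558) = (-78 + 44105)/(33711 + 45558) = 44027/79269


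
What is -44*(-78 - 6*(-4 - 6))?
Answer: 792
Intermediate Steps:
-44*(-78 - 6*(-4 - 6)) = -44*(-78 - 6*(-10)) = -44*(-78 + 60) = -44*(-18) = 792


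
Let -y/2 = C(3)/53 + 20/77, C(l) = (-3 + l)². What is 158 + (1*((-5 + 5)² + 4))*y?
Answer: 12006/77 ≈ 155.92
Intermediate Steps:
y = -40/77 (y = -2*((-3 + 3)²/53 + 20/77) = -2*(0²*(1/53) + 20*(1/77)) = -2*(0*(1/53) + 20/77) = -2*(0 + 20/77) = -2*20/77 = -40/77 ≈ -0.51948)
158 + (1*((-5 + 5)² + 4))*y = 158 + (1*((-5 + 5)² + 4))*(-40/77) = 158 + (1*(0² + 4))*(-40/77) = 158 + (1*(0 + 4))*(-40/77) = 158 + (1*4)*(-40/77) = 158 + 4*(-40/77) = 158 - 160/77 = 12006/77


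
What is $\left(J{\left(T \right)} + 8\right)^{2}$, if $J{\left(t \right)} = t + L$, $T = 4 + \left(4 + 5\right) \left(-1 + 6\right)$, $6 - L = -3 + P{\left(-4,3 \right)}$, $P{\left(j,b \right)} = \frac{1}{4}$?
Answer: $\frac{69169}{16} \approx 4323.1$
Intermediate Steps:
$P{\left(j,b \right)} = \frac{1}{4}$
$L = \frac{35}{4}$ ($L = 6 - \left(-3 + \frac{1}{4}\right) = 6 - - \frac{11}{4} = 6 + \frac{11}{4} = \frac{35}{4} \approx 8.75$)
$T = 49$ ($T = 4 + 9 \cdot 5 = 4 + 45 = 49$)
$J{\left(t \right)} = \frac{35}{4} + t$ ($J{\left(t \right)} = t + \frac{35}{4} = \frac{35}{4} + t$)
$\left(J{\left(T \right)} + 8\right)^{2} = \left(\left(\frac{35}{4} + 49\right) + 8\right)^{2} = \left(\frac{231}{4} + 8\right)^{2} = \left(\frac{263}{4}\right)^{2} = \frac{69169}{16}$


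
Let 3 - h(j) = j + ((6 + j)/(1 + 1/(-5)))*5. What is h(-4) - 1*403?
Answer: -817/2 ≈ -408.50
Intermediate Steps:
h(j) = -69/2 - 29*j/4 (h(j) = 3 - (j + ((6 + j)/(1 + 1/(-5)))*5) = 3 - (j + ((6 + j)/(1 - 1/5))*5) = 3 - (j + ((6 + j)/(4/5))*5) = 3 - (j + ((6 + j)*(5/4))*5) = 3 - (j + (15/2 + 5*j/4)*5) = 3 - (j + (75/2 + 25*j/4)) = 3 - (75/2 + 29*j/4) = 3 + (-75/2 - 29*j/4) = -69/2 - 29*j/4)
h(-4) - 1*403 = (-69/2 - 29/4*(-4)) - 1*403 = (-69/2 + 29) - 403 = -11/2 - 403 = -817/2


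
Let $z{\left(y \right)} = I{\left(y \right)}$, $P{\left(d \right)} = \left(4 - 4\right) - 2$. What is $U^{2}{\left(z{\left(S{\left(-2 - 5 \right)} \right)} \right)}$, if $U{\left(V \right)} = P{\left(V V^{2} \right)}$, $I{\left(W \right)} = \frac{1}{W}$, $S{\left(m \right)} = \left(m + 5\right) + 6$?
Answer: $4$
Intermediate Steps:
$S{\left(m \right)} = 11 + m$ ($S{\left(m \right)} = \left(5 + m\right) + 6 = 11 + m$)
$P{\left(d \right)} = -2$ ($P{\left(d \right)} = 0 - 2 = -2$)
$z{\left(y \right)} = \frac{1}{y}$
$U{\left(V \right)} = -2$
$U^{2}{\left(z{\left(S{\left(-2 - 5 \right)} \right)} \right)} = \left(-2\right)^{2} = 4$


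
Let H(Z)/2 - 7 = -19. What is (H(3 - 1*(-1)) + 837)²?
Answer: 660969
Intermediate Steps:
H(Z) = -24 (H(Z) = 14 + 2*(-19) = 14 - 38 = -24)
(H(3 - 1*(-1)) + 837)² = (-24 + 837)² = 813² = 660969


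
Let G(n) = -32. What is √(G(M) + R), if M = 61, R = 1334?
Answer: √1302 ≈ 36.083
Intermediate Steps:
√(G(M) + R) = √(-32 + 1334) = √1302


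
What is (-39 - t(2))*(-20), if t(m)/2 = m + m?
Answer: 940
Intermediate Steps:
t(m) = 4*m (t(m) = 2*(m + m) = 2*(2*m) = 4*m)
(-39 - t(2))*(-20) = (-39 - 4*2)*(-20) = (-39 - 1*8)*(-20) = (-39 - 8)*(-20) = -47*(-20) = 940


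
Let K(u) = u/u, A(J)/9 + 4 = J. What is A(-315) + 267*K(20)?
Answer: -2604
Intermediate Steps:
A(J) = -36 + 9*J
K(u) = 1
A(-315) + 267*K(20) = (-36 + 9*(-315)) + 267*1 = (-36 - 2835) + 267 = -2871 + 267 = -2604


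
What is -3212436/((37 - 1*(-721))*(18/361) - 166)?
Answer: 579844698/23141 ≈ 25057.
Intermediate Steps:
-3212436/((37 - 1*(-721))*(18/361) - 166) = -3212436/((37 + 721)*(18*(1/361)) - 166) = -3212436/(758*(18/361) - 166) = -3212436/(13644/361 - 166) = -3212436/(-46282/361) = -3212436*(-361/46282) = 579844698/23141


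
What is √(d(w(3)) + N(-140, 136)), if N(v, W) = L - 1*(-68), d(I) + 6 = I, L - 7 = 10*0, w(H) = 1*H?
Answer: 6*√2 ≈ 8.4853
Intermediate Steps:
w(H) = H
L = 7 (L = 7 + 10*0 = 7 + 0 = 7)
d(I) = -6 + I
N(v, W) = 75 (N(v, W) = 7 - 1*(-68) = 7 + 68 = 75)
√(d(w(3)) + N(-140, 136)) = √((-6 + 3) + 75) = √(-3 + 75) = √72 = 6*√2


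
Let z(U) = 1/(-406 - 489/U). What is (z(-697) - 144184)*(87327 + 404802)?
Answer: -20044892228539761/282493 ≈ -7.0957e+10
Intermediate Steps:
(z(-697) - 144184)*(87327 + 404802) = (-1*(-697)/(489 + 406*(-697)) - 144184)*(87327 + 404802) = (-1*(-697)/(489 - 282982) - 144184)*492129 = (-1*(-697)/(-282493) - 144184)*492129 = (-1*(-697)*(-1/282493) - 144184)*492129 = (-697/282493 - 144184)*492129 = -40730971409/282493*492129 = -20044892228539761/282493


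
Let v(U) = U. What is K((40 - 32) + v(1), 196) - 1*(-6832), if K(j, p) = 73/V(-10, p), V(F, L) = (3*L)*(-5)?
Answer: 20086007/2940 ≈ 6832.0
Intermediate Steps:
V(F, L) = -15*L
K(j, p) = -73/(15*p) (K(j, p) = 73/((-15*p)) = 73*(-1/(15*p)) = -73/(15*p))
K((40 - 32) + v(1), 196) - 1*(-6832) = -73/15/196 - 1*(-6832) = -73/15*1/196 + 6832 = -73/2940 + 6832 = 20086007/2940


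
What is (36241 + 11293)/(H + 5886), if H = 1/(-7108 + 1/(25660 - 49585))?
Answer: 8083579800134/1000966667361 ≈ 8.0758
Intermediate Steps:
H = -23925/170058901 (H = 1/(-7108 + 1/(-23925)) = 1/(-7108 - 1/23925) = 1/(-170058901/23925) = -23925/170058901 ≈ -0.00014069)
(36241 + 11293)/(H + 5886) = (36241 + 11293)/(-23925/170058901 + 5886) = 47534/(1000966667361/170058901) = 47534*(170058901/1000966667361) = 8083579800134/1000966667361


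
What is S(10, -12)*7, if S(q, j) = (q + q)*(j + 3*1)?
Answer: -1260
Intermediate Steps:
S(q, j) = 2*q*(3 + j) (S(q, j) = (2*q)*(j + 3) = (2*q)*(3 + j) = 2*q*(3 + j))
S(10, -12)*7 = (2*10*(3 - 12))*7 = (2*10*(-9))*7 = -180*7 = -1260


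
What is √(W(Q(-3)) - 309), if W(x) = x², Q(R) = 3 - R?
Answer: I*√273 ≈ 16.523*I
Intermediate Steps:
√(W(Q(-3)) - 309) = √((3 - 1*(-3))² - 309) = √((3 + 3)² - 309) = √(6² - 309) = √(36 - 309) = √(-273) = I*√273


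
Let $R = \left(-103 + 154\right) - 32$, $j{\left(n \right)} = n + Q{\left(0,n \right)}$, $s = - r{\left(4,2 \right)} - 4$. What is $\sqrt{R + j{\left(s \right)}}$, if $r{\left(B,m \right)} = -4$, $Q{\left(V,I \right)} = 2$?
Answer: $\sqrt{21} \approx 4.5826$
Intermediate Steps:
$s = 0$ ($s = \left(-1\right) \left(-4\right) - 4 = 4 - 4 = 0$)
$j{\left(n \right)} = 2 + n$ ($j{\left(n \right)} = n + 2 = 2 + n$)
$R = 19$ ($R = 51 - 32 = 19$)
$\sqrt{R + j{\left(s \right)}} = \sqrt{19 + \left(2 + 0\right)} = \sqrt{19 + 2} = \sqrt{21}$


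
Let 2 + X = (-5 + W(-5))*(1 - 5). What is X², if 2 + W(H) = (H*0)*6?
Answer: 676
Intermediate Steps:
W(H) = -2 (W(H) = -2 + (H*0)*6 = -2 + 0*6 = -2 + 0 = -2)
X = 26 (X = -2 + (-5 - 2)*(1 - 5) = -2 - 7*(-4) = -2 + 28 = 26)
X² = 26² = 676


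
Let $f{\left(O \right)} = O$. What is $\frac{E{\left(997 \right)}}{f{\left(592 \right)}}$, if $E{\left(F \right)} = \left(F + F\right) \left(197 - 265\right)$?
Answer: $- \frac{16949}{74} \approx -229.04$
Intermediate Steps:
$E{\left(F \right)} = - 136 F$ ($E{\left(F \right)} = 2 F \left(-68\right) = - 136 F$)
$\frac{E{\left(997 \right)}}{f{\left(592 \right)}} = \frac{\left(-136\right) 997}{592} = \left(-135592\right) \frac{1}{592} = - \frac{16949}{74}$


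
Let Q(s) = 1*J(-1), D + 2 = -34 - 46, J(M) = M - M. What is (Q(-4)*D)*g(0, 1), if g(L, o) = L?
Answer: 0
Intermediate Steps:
J(M) = 0
D = -82 (D = -2 + (-34 - 46) = -2 - 80 = -82)
Q(s) = 0 (Q(s) = 1*0 = 0)
(Q(-4)*D)*g(0, 1) = (0*(-82))*0 = 0*0 = 0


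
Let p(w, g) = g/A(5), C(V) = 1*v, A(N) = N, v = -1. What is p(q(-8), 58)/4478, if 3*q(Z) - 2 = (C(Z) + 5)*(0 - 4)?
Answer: 29/11195 ≈ 0.0025904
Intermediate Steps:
C(V) = -1 (C(V) = 1*(-1) = -1)
q(Z) = -14/3 (q(Z) = 2/3 + ((-1 + 5)*(0 - 4))/3 = 2/3 + (4*(-4))/3 = 2/3 + (1/3)*(-16) = 2/3 - 16/3 = -14/3)
p(w, g) = g/5
p(q(-8), 58)/4478 = ((1/5)*58)/4478 = (58/5)*(1/4478) = 29/11195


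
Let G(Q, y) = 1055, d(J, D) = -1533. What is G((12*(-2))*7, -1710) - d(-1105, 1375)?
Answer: 2588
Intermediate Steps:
G((12*(-2))*7, -1710) - d(-1105, 1375) = 1055 - 1*(-1533) = 1055 + 1533 = 2588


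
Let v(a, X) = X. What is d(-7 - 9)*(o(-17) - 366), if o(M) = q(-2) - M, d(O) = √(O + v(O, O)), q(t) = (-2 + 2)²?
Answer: -1396*I*√2 ≈ -1974.2*I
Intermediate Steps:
q(t) = 0 (q(t) = 0² = 0)
d(O) = √2*√O (d(O) = √(O + O) = √(2*O) = √2*√O)
o(M) = -M (o(M) = 0 - M = -M)
d(-7 - 9)*(o(-17) - 366) = (√2*√(-7 - 9))*(-1*(-17) - 366) = (√2*√(-16))*(17 - 366) = (√2*(4*I))*(-349) = (4*I*√2)*(-349) = -1396*I*√2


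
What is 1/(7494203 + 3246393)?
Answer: 1/10740596 ≈ 9.3105e-8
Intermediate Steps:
1/(7494203 + 3246393) = 1/10740596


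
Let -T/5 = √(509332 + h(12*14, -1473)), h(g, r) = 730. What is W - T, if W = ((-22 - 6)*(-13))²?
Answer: 132496 + 5*√510062 ≈ 1.3607e+5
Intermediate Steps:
W = 132496 (W = (-28*(-13))² = 364² = 132496)
T = -5*√510062 (T = -5*√(509332 + 730) = -5*√510062 ≈ -3570.9)
W - T = 132496 - (-5)*√510062 = 132496 + 5*√510062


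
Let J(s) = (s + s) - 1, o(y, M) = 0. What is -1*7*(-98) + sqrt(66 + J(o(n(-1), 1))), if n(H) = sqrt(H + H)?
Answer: 686 + sqrt(65) ≈ 694.06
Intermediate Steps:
n(H) = sqrt(2)*sqrt(H) (n(H) = sqrt(2*H) = sqrt(2)*sqrt(H))
J(s) = -1 + 2*s (J(s) = 2*s - 1 = -1 + 2*s)
-1*7*(-98) + sqrt(66 + J(o(n(-1), 1))) = -1*7*(-98) + sqrt(66 + (-1 + 2*0)) = -7*(-98) + sqrt(66 + (-1 + 0)) = 686 + sqrt(66 - 1) = 686 + sqrt(65)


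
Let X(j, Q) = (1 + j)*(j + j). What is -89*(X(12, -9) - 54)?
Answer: -22962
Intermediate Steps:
X(j, Q) = 2*j*(1 + j) (X(j, Q) = (1 + j)*(2*j) = 2*j*(1 + j))
-89*(X(12, -9) - 54) = -89*(2*12*(1 + 12) - 54) = -89*(2*12*13 - 54) = -89*(312 - 54) = -89*258 = -22962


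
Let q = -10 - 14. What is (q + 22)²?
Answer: 4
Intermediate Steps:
q = -24
(q + 22)² = (-24 + 22)² = (-2)² = 4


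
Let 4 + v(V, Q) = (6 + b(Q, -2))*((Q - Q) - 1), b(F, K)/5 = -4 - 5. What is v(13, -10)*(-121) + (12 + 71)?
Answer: -4152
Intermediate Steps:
b(F, K) = -45 (b(F, K) = 5*(-4 - 5) = 5*(-9) = -45)
v(V, Q) = 35 (v(V, Q) = -4 + (6 - 45)*((Q - Q) - 1) = -4 - 39*(0 - 1) = -4 - 39*(-1) = -4 + 39 = 35)
v(13, -10)*(-121) + (12 + 71) = 35*(-121) + (12 + 71) = -4235 + 83 = -4152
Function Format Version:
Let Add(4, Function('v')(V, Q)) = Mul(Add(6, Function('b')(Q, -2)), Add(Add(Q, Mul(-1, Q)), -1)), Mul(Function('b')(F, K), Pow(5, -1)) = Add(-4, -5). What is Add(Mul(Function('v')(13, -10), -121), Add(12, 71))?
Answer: -4152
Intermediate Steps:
Function('b')(F, K) = -45 (Function('b')(F, K) = Mul(5, Add(-4, -5)) = Mul(5, -9) = -45)
Function('v')(V, Q) = 35 (Function('v')(V, Q) = Add(-4, Mul(Add(6, -45), Add(Add(Q, Mul(-1, Q)), -1))) = Add(-4, Mul(-39, Add(0, -1))) = Add(-4, Mul(-39, -1)) = Add(-4, 39) = 35)
Add(Mul(Function('v')(13, -10), -121), Add(12, 71)) = Add(Mul(35, -121), Add(12, 71)) = Add(-4235, 83) = -4152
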